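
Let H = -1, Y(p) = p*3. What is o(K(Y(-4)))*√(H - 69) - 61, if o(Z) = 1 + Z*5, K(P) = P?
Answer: -61 - 59*I*√70 ≈ -61.0 - 493.63*I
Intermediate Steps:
Y(p) = 3*p
o(Z) = 1 + 5*Z
o(K(Y(-4)))*√(H - 69) - 61 = (1 + 5*(3*(-4)))*√(-1 - 69) - 61 = (1 + 5*(-12))*√(-70) - 61 = (1 - 60)*(I*√70) - 61 = -59*I*√70 - 61 = -61 - 59*I*√70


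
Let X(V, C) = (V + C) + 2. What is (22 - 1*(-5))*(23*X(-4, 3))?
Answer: 621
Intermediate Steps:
X(V, C) = 2 + C + V (X(V, C) = (C + V) + 2 = 2 + C + V)
(22 - 1*(-5))*(23*X(-4, 3)) = (22 - 1*(-5))*(23*(2 + 3 - 4)) = (22 + 5)*(23*1) = 27*23 = 621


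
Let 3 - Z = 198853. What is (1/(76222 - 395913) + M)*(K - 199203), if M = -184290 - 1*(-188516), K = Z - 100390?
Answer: -673403553445095/319691 ≈ -2.1064e+9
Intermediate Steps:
Z = -198850 (Z = 3 - 1*198853 = 3 - 198853 = -198850)
K = -299240 (K = -198850 - 100390 = -299240)
M = 4226 (M = -184290 + 188516 = 4226)
(1/(76222 - 395913) + M)*(K - 199203) = (1/(76222 - 395913) + 4226)*(-299240 - 199203) = (1/(-319691) + 4226)*(-498443) = (-1/319691 + 4226)*(-498443) = (1351014165/319691)*(-498443) = -673403553445095/319691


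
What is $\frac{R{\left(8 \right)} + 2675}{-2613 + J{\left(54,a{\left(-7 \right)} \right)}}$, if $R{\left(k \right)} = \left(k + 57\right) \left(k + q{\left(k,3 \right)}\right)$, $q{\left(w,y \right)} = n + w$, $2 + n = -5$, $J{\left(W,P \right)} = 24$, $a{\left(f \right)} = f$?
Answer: $- \frac{3260}{2589} \approx -1.2592$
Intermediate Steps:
$n = -7$ ($n = -2 - 5 = -7$)
$q{\left(w,y \right)} = -7 + w$
$R{\left(k \right)} = \left(-7 + 2 k\right) \left(57 + k\right)$ ($R{\left(k \right)} = \left(k + 57\right) \left(k + \left(-7 + k\right)\right) = \left(57 + k\right) \left(-7 + 2 k\right) = \left(-7 + 2 k\right) \left(57 + k\right)$)
$\frac{R{\left(8 \right)} + 2675}{-2613 + J{\left(54,a{\left(-7 \right)} \right)}} = \frac{\left(-399 + 2 \cdot 8^{2} + 107 \cdot 8\right) + 2675}{-2613 + 24} = \frac{\left(-399 + 2 \cdot 64 + 856\right) + 2675}{-2589} = \left(\left(-399 + 128 + 856\right) + 2675\right) \left(- \frac{1}{2589}\right) = \left(585 + 2675\right) \left(- \frac{1}{2589}\right) = 3260 \left(- \frac{1}{2589}\right) = - \frac{3260}{2589}$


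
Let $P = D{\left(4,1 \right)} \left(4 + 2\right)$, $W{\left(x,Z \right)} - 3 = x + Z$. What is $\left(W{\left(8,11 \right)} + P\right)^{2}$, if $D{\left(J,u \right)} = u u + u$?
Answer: $1156$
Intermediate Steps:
$W{\left(x,Z \right)} = 3 + Z + x$ ($W{\left(x,Z \right)} = 3 + \left(x + Z\right) = 3 + \left(Z + x\right) = 3 + Z + x$)
$D{\left(J,u \right)} = u + u^{2}$ ($D{\left(J,u \right)} = u^{2} + u = u + u^{2}$)
$P = 12$ ($P = 1 \left(1 + 1\right) \left(4 + 2\right) = 1 \cdot 2 \cdot 6 = 2 \cdot 6 = 12$)
$\left(W{\left(8,11 \right)} + P\right)^{2} = \left(\left(3 + 11 + 8\right) + 12\right)^{2} = \left(22 + 12\right)^{2} = 34^{2} = 1156$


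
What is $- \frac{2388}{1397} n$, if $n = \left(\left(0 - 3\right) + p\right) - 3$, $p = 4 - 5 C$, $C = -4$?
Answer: $- \frac{42984}{1397} \approx -30.769$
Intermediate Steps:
$p = 24$ ($p = 4 - -20 = 4 + 20 = 24$)
$n = 18$ ($n = \left(\left(0 - 3\right) + 24\right) - 3 = \left(-3 + 24\right) - 3 = 21 - 3 = 18$)
$- \frac{2388}{1397} n = - \frac{2388}{1397} \cdot 18 = \left(-2388\right) \frac{1}{1397} \cdot 18 = \left(- \frac{2388}{1397}\right) 18 = - \frac{42984}{1397}$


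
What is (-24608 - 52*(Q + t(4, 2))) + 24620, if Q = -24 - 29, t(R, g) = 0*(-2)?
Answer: 2768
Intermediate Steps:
t(R, g) = 0
Q = -53
(-24608 - 52*(Q + t(4, 2))) + 24620 = (-24608 - 52*(-53 + 0)) + 24620 = (-24608 - 52*(-53)) + 24620 = (-24608 + 2756) + 24620 = -21852 + 24620 = 2768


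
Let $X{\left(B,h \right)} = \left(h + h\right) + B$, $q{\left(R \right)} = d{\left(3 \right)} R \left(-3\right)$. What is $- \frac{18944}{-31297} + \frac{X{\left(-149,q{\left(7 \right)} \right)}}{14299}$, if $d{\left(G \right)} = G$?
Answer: $\frac{262273581}{447515803} \approx 0.58607$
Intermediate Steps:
$q{\left(R \right)} = - 9 R$ ($q{\left(R \right)} = 3 R \left(-3\right) = - 9 R$)
$X{\left(B,h \right)} = B + 2 h$ ($X{\left(B,h \right)} = 2 h + B = B + 2 h$)
$- \frac{18944}{-31297} + \frac{X{\left(-149,q{\left(7 \right)} \right)}}{14299} = - \frac{18944}{-31297} + \frac{-149 + 2 \left(\left(-9\right) 7\right)}{14299} = \left(-18944\right) \left(- \frac{1}{31297}\right) + \left(-149 + 2 \left(-63\right)\right) \frac{1}{14299} = \frac{18944}{31297} + \left(-149 - 126\right) \frac{1}{14299} = \frac{18944}{31297} - \frac{275}{14299} = \frac{262273581}{447515803}$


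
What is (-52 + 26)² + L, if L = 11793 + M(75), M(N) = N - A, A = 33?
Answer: 12511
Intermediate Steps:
M(N) = -33 + N (M(N) = N - 1*33 = N - 33 = -33 + N)
L = 11835 (L = 11793 + (-33 + 75) = 11793 + 42 = 11835)
(-52 + 26)² + L = (-52 + 26)² + 11835 = (-26)² + 11835 = 676 + 11835 = 12511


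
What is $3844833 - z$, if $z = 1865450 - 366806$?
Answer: $2346189$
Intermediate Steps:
$z = 1498644$ ($z = 1865450 - 366806 = 1498644$)
$3844833 - z = 3844833 - 1498644 = 2346189$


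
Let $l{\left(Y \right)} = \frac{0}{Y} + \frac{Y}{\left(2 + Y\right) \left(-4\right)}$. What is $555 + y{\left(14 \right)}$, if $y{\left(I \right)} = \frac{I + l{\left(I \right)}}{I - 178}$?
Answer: $\frac{2912199}{5248} \approx 554.92$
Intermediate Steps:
$l{\left(Y \right)} = \frac{Y}{-8 - 4 Y}$ ($l{\left(Y \right)} = 0 + \frac{Y}{-8 - 4 Y} = \frac{Y}{-8 - 4 Y}$)
$y{\left(I \right)} = \frac{I - \frac{I}{8 + 4 I}}{-178 + I}$ ($y{\left(I \right)} = \frac{I - \frac{I}{8 + 4 I}}{I - 178} = \frac{I - \frac{I}{8 + 4 I}}{-178 + I}$)
$555 + y{\left(14 \right)} = 555 + \frac{1}{4} \cdot 14 \frac{1}{-178 + 14} \frac{1}{2 + 14} \left(7 + 4 \cdot 14\right) = 555 + \frac{1}{4} \cdot 14 \frac{1}{-164} \cdot \frac{1}{16} \left(7 + 56\right) = 555 + \frac{1}{4} \cdot 14 \left(- \frac{1}{164}\right) \frac{1}{16} \cdot 63 = 555 - \frac{441}{5248} = \frac{2912199}{5248}$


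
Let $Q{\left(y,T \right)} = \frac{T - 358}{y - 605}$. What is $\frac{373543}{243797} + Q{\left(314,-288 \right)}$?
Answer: $\frac{266193875}{70944927} \approx 3.7521$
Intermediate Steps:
$Q{\left(y,T \right)} = \frac{-358 + T}{-605 + y}$
$\frac{373543}{243797} + Q{\left(314,-288 \right)} = \frac{373543}{243797} + \frac{-358 - 288}{-605 + 314} = 373543 \cdot \frac{1}{243797} + \frac{1}{-291} \left(-646\right) = \frac{373543}{243797} - - \frac{646}{291} = \frac{373543}{243797} + \frac{646}{291} = \frac{266193875}{70944927}$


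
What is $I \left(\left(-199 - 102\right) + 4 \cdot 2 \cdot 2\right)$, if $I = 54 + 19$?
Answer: $-20805$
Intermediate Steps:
$I = 73$
$I \left(\left(-199 - 102\right) + 4 \cdot 2 \cdot 2\right) = 73 \left(\left(-199 - 102\right) + 4 \cdot 2 \cdot 2\right) = 73 \left(-301 + 8 \cdot 2\right) = 73 \left(-301 + 16\right) = 73 \left(-285\right) = -20805$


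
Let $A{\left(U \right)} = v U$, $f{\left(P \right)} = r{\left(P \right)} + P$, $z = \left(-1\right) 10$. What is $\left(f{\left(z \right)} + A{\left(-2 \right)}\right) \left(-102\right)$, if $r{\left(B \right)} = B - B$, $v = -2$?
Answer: $612$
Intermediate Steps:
$r{\left(B \right)} = 0$
$z = -10$
$f{\left(P \right)} = P$ ($f{\left(P \right)} = 0 + P = P$)
$A{\left(U \right)} = - 2 U$
$\left(f{\left(z \right)} + A{\left(-2 \right)}\right) \left(-102\right) = \left(-10 - -4\right) \left(-102\right) = \left(-10 + 4\right) \left(-102\right) = \left(-6\right) \left(-102\right) = 612$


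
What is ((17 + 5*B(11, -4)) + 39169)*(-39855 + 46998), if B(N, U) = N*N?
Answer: 284227113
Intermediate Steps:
B(N, U) = N²
((17 + 5*B(11, -4)) + 39169)*(-39855 + 46998) = ((17 + 5*11²) + 39169)*(-39855 + 46998) = ((17 + 5*121) + 39169)*7143 = ((17 + 605) + 39169)*7143 = (622 + 39169)*7143 = 39791*7143 = 284227113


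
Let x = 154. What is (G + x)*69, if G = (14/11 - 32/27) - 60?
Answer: 642712/99 ≈ 6492.0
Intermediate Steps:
G = -17794/297 (G = (14*(1/11) - 32*1/27) - 60 = (14/11 - 32/27) - 60 = 26/297 - 60 = -17794/297 ≈ -59.912)
(G + x)*69 = (-17794/297 + 154)*69 = (27944/297)*69 = 642712/99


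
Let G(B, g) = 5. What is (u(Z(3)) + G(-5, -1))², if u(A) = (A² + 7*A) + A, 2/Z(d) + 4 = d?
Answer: 49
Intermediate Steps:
Z(d) = 2/(-4 + d)
u(A) = A² + 8*A
(u(Z(3)) + G(-5, -1))² = ((2/(-4 + 3))*(8 + 2/(-4 + 3)) + 5)² = ((2/(-1))*(8 + 2/(-1)) + 5)² = ((2*(-1))*(8 + 2*(-1)) + 5)² = (-2*(8 - 2) + 5)² = (-2*6 + 5)² = (-12 + 5)² = (-7)² = 49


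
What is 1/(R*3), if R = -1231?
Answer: -1/3693 ≈ -0.00027078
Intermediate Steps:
1/(R*3) = 1/(-1231*3) = 1/(-3693) = -1/3693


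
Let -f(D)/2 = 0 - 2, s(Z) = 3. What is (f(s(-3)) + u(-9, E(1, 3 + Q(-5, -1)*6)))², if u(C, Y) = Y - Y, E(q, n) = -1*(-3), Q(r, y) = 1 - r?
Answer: 16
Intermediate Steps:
f(D) = 4 (f(D) = -2*(0 - 2) = -2*(-2) = 4)
E(q, n) = 3
u(C, Y) = 0
(f(s(-3)) + u(-9, E(1, 3 + Q(-5, -1)*6)))² = (4 + 0)² = 4² = 16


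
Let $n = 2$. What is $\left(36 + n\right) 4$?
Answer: $152$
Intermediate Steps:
$\left(36 + n\right) 4 = \left(36 + 2\right) 4 = 38 \cdot 4 = 152$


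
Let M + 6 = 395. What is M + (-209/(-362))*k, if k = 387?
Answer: 221701/362 ≈ 612.43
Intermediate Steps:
M = 389 (M = -6 + 395 = 389)
M + (-209/(-362))*k = 389 - 209/(-362)*387 = 389 - 209*(-1/362)*387 = 389 + (209/362)*387 = 389 + 80883/362 = 221701/362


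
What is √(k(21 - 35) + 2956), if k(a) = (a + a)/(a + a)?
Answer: √2957 ≈ 54.378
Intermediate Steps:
k(a) = 1 (k(a) = (2*a)/((2*a)) = (2*a)*(1/(2*a)) = 1)
√(k(21 - 35) + 2956) = √(1 + 2956) = √2957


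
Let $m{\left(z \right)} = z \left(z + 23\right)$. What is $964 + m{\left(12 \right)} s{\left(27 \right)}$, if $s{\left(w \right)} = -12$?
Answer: $-4076$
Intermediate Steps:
$m{\left(z \right)} = z \left(23 + z\right)$
$964 + m{\left(12 \right)} s{\left(27 \right)} = 964 + 12 \left(23 + 12\right) \left(-12\right) = 964 + 12 \cdot 35 \left(-12\right) = 964 + 420 \left(-12\right) = 964 - 5040 = -4076$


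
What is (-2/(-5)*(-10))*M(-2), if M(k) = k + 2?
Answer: 0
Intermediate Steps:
M(k) = 2 + k
(-2/(-5)*(-10))*M(-2) = (-2/(-5)*(-10))*(2 - 2) = (-2*(-1/5)*(-10))*0 = ((2/5)*(-10))*0 = -4*0 = 0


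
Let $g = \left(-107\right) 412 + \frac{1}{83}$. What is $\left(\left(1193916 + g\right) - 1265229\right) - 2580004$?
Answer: $- \frac{223718282}{83} \approx -2.6954 \cdot 10^{6}$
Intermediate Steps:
$g = - \frac{3658971}{83}$ ($g = -44084 + \frac{1}{83} = - \frac{3658971}{83} \approx -44084.0$)
$\left(\left(1193916 + g\right) - 1265229\right) - 2580004 = \left(\left(1193916 - \frac{3658971}{83}\right) - 1265229\right) - 2580004 = \left(\frac{95436057}{83} - 1265229\right) - 2580004 = - \frac{9577950}{83} - 2580004 = - \frac{223718282}{83}$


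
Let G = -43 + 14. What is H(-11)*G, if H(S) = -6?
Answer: 174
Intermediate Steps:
G = -29
H(-11)*G = -6*(-29) = 174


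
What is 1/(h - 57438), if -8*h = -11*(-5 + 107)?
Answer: -4/229191 ≈ -1.7453e-5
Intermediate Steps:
h = 561/4 (h = -(-11)*(-5 + 107)/8 = -(-11)*102/8 = -⅛*(-1122) = 561/4 ≈ 140.25)
1/(h - 57438) = 1/(561/4 - 57438) = 1/(-229191/4) = -4/229191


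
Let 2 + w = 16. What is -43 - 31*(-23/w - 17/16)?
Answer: 4577/112 ≈ 40.866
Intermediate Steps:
w = 14 (w = -2 + 16 = 14)
-43 - 31*(-23/w - 17/16) = -43 - 31*(-23/14 - 17/16) = -43 - 31*(-303/112) = -43 + 9393/112 = 4577/112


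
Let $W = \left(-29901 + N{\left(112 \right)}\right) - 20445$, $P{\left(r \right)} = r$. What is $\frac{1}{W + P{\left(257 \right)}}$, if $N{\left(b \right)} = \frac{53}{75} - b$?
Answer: $- \frac{75}{3765022} \approx -1.992 \cdot 10^{-5}$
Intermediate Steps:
$N{\left(b \right)} = \frac{53}{75} - b$ ($N{\left(b \right)} = 53 \cdot \frac{1}{75} - b = \frac{53}{75} - b$)
$W = - \frac{3784297}{75}$ ($W = \left(-29901 + \left(\frac{53}{75} - 112\right)\right) - 20445 = \left(-29901 - \frac{8347}{75}\right) - 20445 = - \frac{2250922}{75} - 20445 = - \frac{3784297}{75} \approx -50457.0$)
$\frac{1}{W + P{\left(257 \right)}} = \frac{1}{- \frac{3784297}{75} + 257} = \frac{1}{- \frac{3765022}{75}} = - \frac{75}{3765022}$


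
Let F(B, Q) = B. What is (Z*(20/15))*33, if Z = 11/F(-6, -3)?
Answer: -242/3 ≈ -80.667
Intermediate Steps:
Z = -11/6 (Z = 11/(-6) = 11*(-1/6) = -11/6 ≈ -1.8333)
(Z*(20/15))*33 = -110/(3*15)*33 = -11/6*4/3*33 = -22/9*33 = -242/3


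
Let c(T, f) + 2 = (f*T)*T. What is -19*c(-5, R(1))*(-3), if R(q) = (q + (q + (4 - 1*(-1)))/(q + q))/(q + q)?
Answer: 2736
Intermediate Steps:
R(q) = (q + (5 + q)/(2*q))/(2*q) (R(q) = (q + (q + (4 + 1))/((2*q)))/((2*q)) = (q + (q + 5)*(1/(2*q)))*(1/(2*q)) = (q + (5 + q)*(1/(2*q)))*(1/(2*q)) = (q + (5 + q)/(2*q))*(1/(2*q)) = (q + (5 + q)/(2*q))/(2*q))
c(T, f) = -2 + f*T² (c(T, f) = -2 + (f*T)*T = -2 + (T*f)*T = -2 + f*T²)
-19*c(-5, R(1))*(-3) = -19*(-2 + ((¼)*(5 + 1 + 2*1²)/1²)*(-5)²)*(-3) = -19*(-2 + ((¼)*1*(5 + 1 + 2*1))*25)*(-3) = -19*(-2 + ((¼)*1*(5 + 1 + 2))*25)*(-3) = -19*(-2 + ((¼)*1*8)*25)*(-3) = -19*(-2 + 2*25)*(-3) = -19*(-2 + 50)*(-3) = -19*48*(-3) = -912*(-3) = 2736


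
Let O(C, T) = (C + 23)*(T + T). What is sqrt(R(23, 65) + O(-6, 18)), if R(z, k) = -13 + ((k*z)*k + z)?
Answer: sqrt(97797) ≈ 312.73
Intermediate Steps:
R(z, k) = -13 + z + z*k**2 (R(z, k) = -13 + (z*k**2 + z) = -13 + (z + z*k**2) = -13 + z + z*k**2)
O(C, T) = 2*T*(23 + C) (O(C, T) = (23 + C)*(2*T) = 2*T*(23 + C))
sqrt(R(23, 65) + O(-6, 18)) = sqrt((-13 + 23 + 23*65**2) + 2*18*(23 - 6)) = sqrt((-13 + 23 + 23*4225) + 2*18*17) = sqrt((-13 + 23 + 97175) + 612) = sqrt(97185 + 612) = sqrt(97797)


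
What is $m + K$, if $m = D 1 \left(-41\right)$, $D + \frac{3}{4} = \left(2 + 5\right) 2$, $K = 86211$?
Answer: $\frac{342671}{4} \approx 85668.0$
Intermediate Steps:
$D = \frac{53}{4}$ ($D = - \frac{3}{4} + \left(2 + 5\right) 2 = - \frac{3}{4} + 7 \cdot 2 = - \frac{3}{4} + 14 = \frac{53}{4} \approx 13.25$)
$m = - \frac{2173}{4}$ ($m = \frac{53}{4} \cdot 1 \left(-41\right) = \frac{53}{4} \left(-41\right) = - \frac{2173}{4} \approx -543.25$)
$m + K = - \frac{2173}{4} + 86211 = \frac{342671}{4}$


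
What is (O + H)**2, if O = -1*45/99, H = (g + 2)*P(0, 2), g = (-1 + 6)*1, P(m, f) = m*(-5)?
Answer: 25/121 ≈ 0.20661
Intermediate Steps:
P(m, f) = -5*m
g = 5 (g = 5*1 = 5)
H = 0 (H = (5 + 2)*(-5*0) = 7*0 = 0)
O = -5/11 (O = -45*1/99 = -5/11 ≈ -0.45455)
(O + H)**2 = (-5/11 + 0)**2 = (-5/11)**2 = 25/121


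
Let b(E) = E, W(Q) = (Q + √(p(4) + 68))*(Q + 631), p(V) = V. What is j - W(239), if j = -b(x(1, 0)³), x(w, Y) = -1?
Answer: -207929 - 5220*√2 ≈ -2.1531e+5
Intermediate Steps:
W(Q) = (631 + Q)*(Q + 6*√2) (W(Q) = (Q + √(4 + 68))*(Q + 631) = (Q + √72)*(631 + Q) = (Q + 6*√2)*(631 + Q) = (631 + Q)*(Q + 6*√2))
j = 1 (j = -1*(-1)³ = -1*(-1) = 1)
j - W(239) = 1 - (239² + 631*239 + 3786*√2 + 6*239*√2) = 1 - (57121 + 150809 + 3786*√2 + 1434*√2) = 1 - (207930 + 5220*√2) = 1 + (-207930 - 5220*√2) = -207929 - 5220*√2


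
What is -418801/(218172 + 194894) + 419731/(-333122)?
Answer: -78222107992/34400343013 ≈ -2.2739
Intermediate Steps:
-418801/(218172 + 194894) + 419731/(-333122) = -418801/413066 + 419731*(-1/333122) = -418801*1/413066 - 419731/333122 = -418801/413066 - 419731/333122 = -78222107992/34400343013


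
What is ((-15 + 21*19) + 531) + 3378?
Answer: 4293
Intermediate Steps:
((-15 + 21*19) + 531) + 3378 = ((-15 + 399) + 531) + 3378 = (384 + 531) + 3378 = 915 + 3378 = 4293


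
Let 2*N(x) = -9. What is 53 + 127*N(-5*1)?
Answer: -1037/2 ≈ -518.50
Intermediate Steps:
N(x) = -9/2 (N(x) = (½)*(-9) = -9/2)
53 + 127*N(-5*1) = 53 + 127*(-9/2) = 53 - 1143/2 = -1037/2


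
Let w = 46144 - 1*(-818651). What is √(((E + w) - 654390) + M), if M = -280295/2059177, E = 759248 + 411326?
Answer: 2*√393418454329889/33757 ≈ 1175.2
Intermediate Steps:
w = 864795 (w = 46144 + 818651 = 864795)
E = 1170574
M = -4595/33757 (M = -280295*1/2059177 = -4595/33757 ≈ -0.13612)
√(((E + w) - 654390) + M) = √(((1170574 + 864795) - 654390) - 4595/33757) = √((2035369 - 654390) - 4595/33757) = √(1380979 - 4595/33757) = √(46617703508/33757) = 2*√393418454329889/33757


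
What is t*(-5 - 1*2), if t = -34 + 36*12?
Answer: -2786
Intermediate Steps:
t = 398 (t = -34 + 432 = 398)
t*(-5 - 1*2) = 398*(-5 - 1*2) = 398*(-5 - 2) = 398*(-7) = -2786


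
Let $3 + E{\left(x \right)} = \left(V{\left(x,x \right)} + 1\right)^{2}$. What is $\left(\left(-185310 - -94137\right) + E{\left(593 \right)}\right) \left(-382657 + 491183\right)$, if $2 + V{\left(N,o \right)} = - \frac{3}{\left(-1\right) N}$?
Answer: $- \frac{3479517323583224}{351649} \approx -9.8949 \cdot 10^{9}$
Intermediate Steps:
$V{\left(N,o \right)} = -2 + \frac{3}{N}$ ($V{\left(N,o \right)} = -2 - \frac{3}{\left(-1\right) N} = -2 - 3 \left(- \frac{1}{N}\right) = -2 + \frac{3}{N}$)
$E{\left(x \right)} = -3 + \left(-1 + \frac{3}{x}\right)^{2}$ ($E{\left(x \right)} = -3 + \left(\left(-2 + \frac{3}{x}\right) + 1\right)^{2} = -3 + \left(-1 + \frac{3}{x}\right)^{2}$)
$\left(\left(-185310 - -94137\right) + E{\left(593 \right)}\right) \left(-382657 + 491183\right) = \left(\left(-185310 - -94137\right) - \left(3 - \frac{\left(-3 + 593\right)^{2}}{351649}\right)\right) \left(-382657 + 491183\right) = \left(\left(-185310 + 94137\right) - \left(3 - \frac{590^{2}}{351649}\right)\right) 108526 = \left(-91173 + \left(-3 + \frac{1}{351649} \cdot 348100\right)\right) 108526 = \left(-91173 + \left(-3 + \frac{348100}{351649}\right)\right) 108526 = \left(-91173 - \frac{706847}{351649}\right) 108526 = \left(- \frac{32061601124}{351649}\right) 108526 = - \frac{3479517323583224}{351649}$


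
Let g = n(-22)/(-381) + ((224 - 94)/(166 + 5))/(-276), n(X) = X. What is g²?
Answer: 27158051209/8981685326916 ≈ 0.0030237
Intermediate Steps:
g = 164797/2996946 (g = -22/(-381) + ((224 - 94)/(166 + 5))/(-276) = -22*(-1/381) + (130/171)*(-1/276) = 22/381 + (130*(1/171))*(-1/276) = 22/381 + (130/171)*(-1/276) = 22/381 - 65/23598 = 164797/2996946 ≈ 0.054988)
g² = (164797/2996946)² = 27158051209/8981685326916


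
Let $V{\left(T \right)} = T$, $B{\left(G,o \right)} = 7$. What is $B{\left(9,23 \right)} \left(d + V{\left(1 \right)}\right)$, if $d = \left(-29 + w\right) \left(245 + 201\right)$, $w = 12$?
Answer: $-53067$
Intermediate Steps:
$d = -7582$ ($d = \left(-29 + 12\right) \left(245 + 201\right) = \left(-17\right) 446 = -7582$)
$B{\left(9,23 \right)} \left(d + V{\left(1 \right)}\right) = 7 \left(-7582 + 1\right) = 7 \left(-7581\right) = -53067$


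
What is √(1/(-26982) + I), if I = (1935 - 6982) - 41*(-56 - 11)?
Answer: 11*I*√1537617238/8994 ≈ 47.958*I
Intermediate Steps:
I = -2300 (I = -5047 - 41*(-67) = -5047 + 2747 = -2300)
√(1/(-26982) + I) = √(1/(-26982) - 2300) = √(-1/26982 - 2300) = √(-62058601/26982) = 11*I*√1537617238/8994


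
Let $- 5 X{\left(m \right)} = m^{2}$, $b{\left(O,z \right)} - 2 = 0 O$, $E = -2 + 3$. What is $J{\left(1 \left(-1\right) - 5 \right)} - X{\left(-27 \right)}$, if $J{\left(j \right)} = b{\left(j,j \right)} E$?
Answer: $\frac{739}{5} \approx 147.8$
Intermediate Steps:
$E = 1$
$b{\left(O,z \right)} = 2$ ($b{\left(O,z \right)} = 2 + 0 O = 2 + 0 = 2$)
$X{\left(m \right)} = - \frac{m^{2}}{5}$
$J{\left(j \right)} = 2$ ($J{\left(j \right)} = 2 \cdot 1 = 2$)
$J{\left(1 \left(-1\right) - 5 \right)} - X{\left(-27 \right)} = 2 - - \frac{\left(-27\right)^{2}}{5} = 2 - \left(- \frac{1}{5}\right) 729 = 2 - - \frac{729}{5} = 2 + \frac{729}{5} = \frac{739}{5}$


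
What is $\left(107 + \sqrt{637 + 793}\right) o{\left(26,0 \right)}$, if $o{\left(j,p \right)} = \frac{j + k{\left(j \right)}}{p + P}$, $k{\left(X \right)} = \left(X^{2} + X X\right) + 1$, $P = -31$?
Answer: $- \frac{147553}{31} - \frac{1379 \sqrt{1430}}{31} \approx -6441.9$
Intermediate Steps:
$k{\left(X \right)} = 1 + 2 X^{2}$ ($k{\left(X \right)} = \left(X^{2} + X^{2}\right) + 1 = 2 X^{2} + 1 = 1 + 2 X^{2}$)
$o{\left(j,p \right)} = \frac{1 + j + 2 j^{2}}{-31 + p}$ ($o{\left(j,p \right)} = \frac{j + \left(1 + 2 j^{2}\right)}{p - 31} = \frac{1 + j + 2 j^{2}}{-31 + p}$)
$\left(107 + \sqrt{637 + 793}\right) o{\left(26,0 \right)} = \left(107 + \sqrt{637 + 793}\right) \frac{1 + 26 + 2 \cdot 26^{2}}{-31 + 0} = \left(107 + \sqrt{1430}\right) \frac{1 + 26 + 2 \cdot 676}{-31} = \left(107 + \sqrt{1430}\right) \left(- \frac{1 + 26 + 1352}{31}\right) = \left(107 + \sqrt{1430}\right) \left(\left(- \frac{1}{31}\right) 1379\right) = \left(107 + \sqrt{1430}\right) \left(- \frac{1379}{31}\right) = - \frac{147553}{31} - \frac{1379 \sqrt{1430}}{31}$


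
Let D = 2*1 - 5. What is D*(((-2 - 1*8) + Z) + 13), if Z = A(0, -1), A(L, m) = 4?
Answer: -21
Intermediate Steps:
Z = 4
D = -3 (D = 2 - 5 = -3)
D*(((-2 - 1*8) + Z) + 13) = -3*(((-2 - 1*8) + 4) + 13) = -3*(((-2 - 8) + 4) + 13) = -3*((-10 + 4) + 13) = -3*(-6 + 13) = -3*7 = -21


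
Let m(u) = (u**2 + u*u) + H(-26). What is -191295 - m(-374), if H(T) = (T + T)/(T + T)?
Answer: -471048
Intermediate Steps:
H(T) = 1 (H(T) = (2*T)/((2*T)) = (2*T)*(1/(2*T)) = 1)
m(u) = 1 + 2*u**2 (m(u) = (u**2 + u*u) + 1 = (u**2 + u**2) + 1 = 2*u**2 + 1 = 1 + 2*u**2)
-191295 - m(-374) = -191295 - (1 + 2*(-374)**2) = -191295 - (1 + 2*139876) = -191295 - (1 + 279752) = -191295 - 1*279753 = -191295 - 279753 = -471048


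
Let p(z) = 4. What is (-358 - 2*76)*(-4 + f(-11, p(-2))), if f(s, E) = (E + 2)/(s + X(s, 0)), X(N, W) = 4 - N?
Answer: 1275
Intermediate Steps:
f(s, E) = ½ + E/4 (f(s, E) = (E + 2)/(s + (4 - s)) = (2 + E)/4 = (2 + E)*(¼) = ½ + E/4)
(-358 - 2*76)*(-4 + f(-11, p(-2))) = (-358 - 2*76)*(-4 + (½ + (¼)*4)) = (-358 - 152)*(-4 + (½ + 1)) = -510*(-4 + 3/2) = -510*(-5/2) = 1275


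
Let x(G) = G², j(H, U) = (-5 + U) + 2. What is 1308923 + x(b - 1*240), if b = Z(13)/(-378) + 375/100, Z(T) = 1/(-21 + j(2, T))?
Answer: 94379551913497/69155856 ≈ 1.3647e+6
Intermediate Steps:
j(H, U) = -3 + U
Z(T) = 1/(-24 + T) (Z(T) = 1/(-21 + (-3 + T)) = 1/(-24 + T))
b = 31187/8316 (b = 1/((-24 + 13)*(-378)) + 375/100 = -1/378/(-11) + 375*(1/100) = -1/11*(-1/378) + 15/4 = 1/4158 + 15/4 = 31187/8316 ≈ 3.7502)
1308923 + x(b - 1*240) = 1308923 + (31187/8316 - 1*240)² = 1308923 + (31187/8316 - 240)² = 1308923 + (-1964653/8316)² = 1308923 + 3859861410409/69155856 = 94379551913497/69155856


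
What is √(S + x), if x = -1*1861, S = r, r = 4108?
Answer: √2247 ≈ 47.403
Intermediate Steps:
S = 4108
x = -1861
√(S + x) = √(4108 - 1861) = √2247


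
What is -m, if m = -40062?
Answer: 40062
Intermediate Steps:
-m = -1*(-40062) = 40062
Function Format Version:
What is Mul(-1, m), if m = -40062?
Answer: 40062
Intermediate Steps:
Mul(-1, m) = Mul(-1, -40062) = 40062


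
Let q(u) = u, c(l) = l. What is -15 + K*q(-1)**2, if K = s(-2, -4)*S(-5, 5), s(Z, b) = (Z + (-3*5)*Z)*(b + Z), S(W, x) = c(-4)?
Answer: 657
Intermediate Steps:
S(W, x) = -4
s(Z, b) = -14*Z*(Z + b) (s(Z, b) = (Z - 15*Z)*(Z + b) = (-14*Z)*(Z + b) = -14*Z*(Z + b))
K = 672 (K = -14*(-2)*(-2 - 4)*(-4) = -14*(-2)*(-6)*(-4) = -168*(-4) = 672)
-15 + K*q(-1)**2 = -15 + 672*(-1)**2 = -15 + 672*1 = -15 + 672 = 657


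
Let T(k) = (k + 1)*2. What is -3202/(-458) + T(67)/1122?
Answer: 53749/7557 ≈ 7.1125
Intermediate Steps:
T(k) = 2 + 2*k (T(k) = (1 + k)*2 = 2 + 2*k)
-3202/(-458) + T(67)/1122 = -3202/(-458) + (2 + 2*67)/1122 = -3202*(-1/458) + (2 + 134)*(1/1122) = 1601/229 + 136*(1/1122) = 1601/229 + 4/33 = 53749/7557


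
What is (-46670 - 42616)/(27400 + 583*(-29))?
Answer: -89286/10493 ≈ -8.5091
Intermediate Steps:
(-46670 - 42616)/(27400 + 583*(-29)) = -89286/(27400 - 16907) = -89286/10493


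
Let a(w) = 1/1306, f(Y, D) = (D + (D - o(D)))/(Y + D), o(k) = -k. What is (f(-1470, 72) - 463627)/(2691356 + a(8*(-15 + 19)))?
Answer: -141080815862/818974248321 ≈ -0.17227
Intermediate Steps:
f(Y, D) = 3*D/(D + Y) (f(Y, D) = (D + (D - (-1)*D))/(Y + D) = (D + (D + D))/(D + Y) = (D + 2*D)/(D + Y) = (3*D)/(D + Y) = 3*D/(D + Y))
a(w) = 1/1306
(f(-1470, 72) - 463627)/(2691356 + a(8*(-15 + 19))) = (3*72/(72 - 1470) - 463627)/(2691356 + 1/1306) = (3*72/(-1398) - 463627)/(3514910937/1306) = (3*72*(-1/1398) - 463627)*(1306/3514910937) = (-36/233 - 463627)*(1306/3514910937) = -108025127/233*1306/3514910937 = -141080815862/818974248321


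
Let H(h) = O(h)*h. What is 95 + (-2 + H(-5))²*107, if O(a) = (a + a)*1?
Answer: 246623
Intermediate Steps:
O(a) = 2*a (O(a) = (2*a)*1 = 2*a)
H(h) = 2*h² (H(h) = (2*h)*h = 2*h²)
95 + (-2 + H(-5))²*107 = 95 + (-2 + 2*(-5)²)²*107 = 95 + (-2 + 2*25)²*107 = 95 + (-2 + 50)²*107 = 95 + 48²*107 = 95 + 2304*107 = 95 + 246528 = 246623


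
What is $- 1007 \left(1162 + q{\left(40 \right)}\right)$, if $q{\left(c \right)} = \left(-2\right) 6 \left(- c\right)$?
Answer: $-1653494$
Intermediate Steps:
$q{\left(c \right)} = 12 c$ ($q{\left(c \right)} = - 12 \left(- c\right) = 12 c$)
$- 1007 \left(1162 + q{\left(40 \right)}\right) = - 1007 \left(1162 + 12 \cdot 40\right) = - 1007 \left(1162 + 480\right) = \left(-1007\right) 1642 = -1653494$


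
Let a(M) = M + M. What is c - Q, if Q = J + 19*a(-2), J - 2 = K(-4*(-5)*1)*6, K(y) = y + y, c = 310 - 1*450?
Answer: -306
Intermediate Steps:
c = -140 (c = 310 - 450 = -140)
K(y) = 2*y
a(M) = 2*M
J = 242 (J = 2 + (2*(-4*(-5)*1))*6 = 2 + (2*(20*1))*6 = 2 + (2*20)*6 = 2 + 40*6 = 2 + 240 = 242)
Q = 166 (Q = 242 + 19*(2*(-2)) = 242 + 19*(-4) = 242 - 76 = 166)
c - Q = -140 - 1*166 = -140 - 166 = -306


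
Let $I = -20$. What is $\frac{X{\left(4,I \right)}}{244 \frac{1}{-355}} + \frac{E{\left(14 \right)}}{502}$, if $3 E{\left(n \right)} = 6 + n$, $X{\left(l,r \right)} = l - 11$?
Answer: $\frac{1873645}{183732} \approx 10.198$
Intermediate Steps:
$X{\left(l,r \right)} = -11 + l$
$E{\left(n \right)} = 2 + \frac{n}{3}$ ($E{\left(n \right)} = \frac{6 + n}{3} = 2 + \frac{n}{3}$)
$\frac{X{\left(4,I \right)}}{244 \frac{1}{-355}} + \frac{E{\left(14 \right)}}{502} = \frac{-11 + 4}{244 \frac{1}{-355}} + \frac{2 + \frac{1}{3} \cdot 14}{502} = - \frac{7}{244 \left(- \frac{1}{355}\right)} + \left(2 + \frac{14}{3}\right) \frac{1}{502} = - \frac{7}{- \frac{244}{355}} + \frac{20}{3} \cdot \frac{1}{502} = \left(-7\right) \left(- \frac{355}{244}\right) + \frac{10}{753} = \frac{2485}{244} + \frac{10}{753} = \frac{1873645}{183732}$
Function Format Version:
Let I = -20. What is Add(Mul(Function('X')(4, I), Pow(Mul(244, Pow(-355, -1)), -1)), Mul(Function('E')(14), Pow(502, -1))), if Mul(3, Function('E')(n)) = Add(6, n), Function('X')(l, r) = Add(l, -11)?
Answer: Rational(1873645, 183732) ≈ 10.198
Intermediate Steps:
Function('X')(l, r) = Add(-11, l)
Function('E')(n) = Add(2, Mul(Rational(1, 3), n)) (Function('E')(n) = Mul(Rational(1, 3), Add(6, n)) = Add(2, Mul(Rational(1, 3), n)))
Add(Mul(Function('X')(4, I), Pow(Mul(244, Pow(-355, -1)), -1)), Mul(Function('E')(14), Pow(502, -1))) = Add(Mul(Add(-11, 4), Pow(Mul(244, Pow(-355, -1)), -1)), Mul(Add(2, Mul(Rational(1, 3), 14)), Pow(502, -1))) = Add(Mul(-7, Pow(Mul(244, Rational(-1, 355)), -1)), Mul(Add(2, Rational(14, 3)), Rational(1, 502))) = Add(Mul(-7, Pow(Rational(-244, 355), -1)), Mul(Rational(20, 3), Rational(1, 502))) = Add(Mul(-7, Rational(-355, 244)), Rational(10, 753)) = Add(Rational(2485, 244), Rational(10, 753)) = Rational(1873645, 183732)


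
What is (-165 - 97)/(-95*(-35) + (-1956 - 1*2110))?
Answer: 262/741 ≈ 0.35358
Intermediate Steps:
(-165 - 97)/(-95*(-35) + (-1956 - 1*2110)) = -262/(3325 + (-1956 - 2110)) = -262/(3325 - 4066) = -262/(-741) = -262*(-1/741) = 262/741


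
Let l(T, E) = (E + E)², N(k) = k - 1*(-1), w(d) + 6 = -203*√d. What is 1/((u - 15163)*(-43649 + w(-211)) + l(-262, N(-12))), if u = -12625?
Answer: 151635703/184786356418583854 - 1410241*I*√211/369572712837167708 ≈ 8.206e-10 - 5.5429e-11*I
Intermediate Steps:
w(d) = -6 - 203*√d
N(k) = 1 + k (N(k) = k + 1 = 1 + k)
l(T, E) = 4*E² (l(T, E) = (2*E)² = 4*E²)
1/((u - 15163)*(-43649 + w(-211)) + l(-262, N(-12))) = 1/((-12625 - 15163)*(-43649 + (-6 - 203*I*√211)) + 4*(1 - 12)²) = 1/(-27788*(-43649 + (-6 - 203*I*√211)) + 4*(-11)²) = 1/(-27788*(-43649 + (-6 - 203*I*√211)) + 4*121) = 1/(-27788*(-43655 - 203*I*√211) + 484) = 1/((1213085140 + 5640964*I*√211) + 484) = 1/(1213085624 + 5640964*I*√211)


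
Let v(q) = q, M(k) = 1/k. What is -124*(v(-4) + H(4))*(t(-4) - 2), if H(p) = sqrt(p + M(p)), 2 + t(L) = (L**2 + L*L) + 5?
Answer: 16368 - 2046*sqrt(17) ≈ 7932.1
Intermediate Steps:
t(L) = 3 + 2*L**2 (t(L) = -2 + ((L**2 + L*L) + 5) = -2 + ((L**2 + L**2) + 5) = -2 + (2*L**2 + 5) = -2 + (5 + 2*L**2) = 3 + 2*L**2)
H(p) = sqrt(p + 1/p)
-124*(v(-4) + H(4))*(t(-4) - 2) = -124*(-4 + sqrt(4 + 1/4))*((3 + 2*(-4)**2) - 2) = -124*(-4 + sqrt(4 + 1/4))*((3 + 2*16) - 2) = -124*(-4 + sqrt(17/4))*((3 + 32) - 2) = -124*(-4 + sqrt(17)/2)*(35 - 2) = -124*(-4 + sqrt(17)/2)*33 = -124*(-132 + 33*sqrt(17)/2) = 16368 - 2046*sqrt(17)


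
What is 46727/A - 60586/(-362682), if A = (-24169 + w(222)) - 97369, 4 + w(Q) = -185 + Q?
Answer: -4792769942/22033838205 ≈ -0.21752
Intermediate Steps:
w(Q) = -189 + Q (w(Q) = -4 + (-185 + Q) = -189 + Q)
A = -121505 (A = (-24169 + (-189 + 222)) - 97369 = (-24169 + 33) - 97369 = -24136 - 97369 = -121505)
46727/A - 60586/(-362682) = 46727/(-121505) - 60586/(-362682) = 46727*(-1/121505) - 60586*(-1/362682) = -46727/121505 + 30293/181341 = -4792769942/22033838205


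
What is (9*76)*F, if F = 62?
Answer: 42408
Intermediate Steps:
(9*76)*F = (9*76)*62 = 684*62 = 42408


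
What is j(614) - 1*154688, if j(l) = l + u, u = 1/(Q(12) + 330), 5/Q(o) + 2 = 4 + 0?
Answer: -102459208/665 ≈ -1.5407e+5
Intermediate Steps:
Q(o) = 5/2 (Q(o) = 5/(-2 + (4 + 0)) = 5/(-2 + 4) = 5/2)
u = 2/665 (u = 1/(5/2 + 330) = 1/(665/2) = 2/665 ≈ 0.0030075)
j(l) = 2/665 + l (j(l) = l + 2/665 = 2/665 + l)
j(614) - 1*154688 = (2/665 + 614) - 1*154688 = 408312/665 - 154688 = -102459208/665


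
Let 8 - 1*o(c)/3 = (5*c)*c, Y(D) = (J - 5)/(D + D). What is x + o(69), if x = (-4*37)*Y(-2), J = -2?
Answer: -71650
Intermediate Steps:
Y(D) = -7/(2*D) (Y(D) = (-2 - 5)/(D + D) = -7*1/(2*D) = -7/(2*D))
x = -259 (x = (-4*37)*(-7/2/(-2)) = -(-518)*(-1)/2 = -148*7/4 = -259)
o(c) = 24 - 15*c² (o(c) = 24 - 3*5*c*c = 24 - 15*c²)
x + o(69) = -259 + (24 - 15*69²) = -259 + (24 - 15*4761) = -259 + (24 - 71415) = -259 - 71391 = -71650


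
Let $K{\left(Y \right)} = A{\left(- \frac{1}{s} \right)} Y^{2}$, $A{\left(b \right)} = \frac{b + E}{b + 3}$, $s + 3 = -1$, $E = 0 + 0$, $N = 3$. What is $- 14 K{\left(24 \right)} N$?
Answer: $- \frac{24192}{13} \approx -1860.9$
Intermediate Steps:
$E = 0$
$s = -4$ ($s = -3 - 1 = -4$)
$A{\left(b \right)} = \frac{b}{3 + b}$ ($A{\left(b \right)} = \frac{b + 0}{b + 3} = \frac{b}{3 + b}$)
$K{\left(Y \right)} = \frac{Y^{2}}{13}$ ($K{\left(Y \right)} = \frac{\left(-1\right) \frac{1}{-4}}{3 - \frac{1}{-4}} Y^{2} = \frac{\left(-1\right) \left(- \frac{1}{4}\right)}{3 - - \frac{1}{4}} Y^{2} = \frac{1}{4 \left(3 + \frac{1}{4}\right)} Y^{2} = \frac{1}{4 \cdot \frac{13}{4}} Y^{2} = \frac{1}{4} \cdot \frac{4}{13} Y^{2} = \frac{Y^{2}}{13}$)
$- 14 K{\left(24 \right)} N = - 14 \frac{24^{2}}{13} \cdot 3 = - 14 \cdot \frac{1}{13} \cdot 576 \cdot 3 = - 14 \cdot \frac{576}{13} \cdot 3 = \left(-14\right) \frac{1728}{13} = - \frac{24192}{13}$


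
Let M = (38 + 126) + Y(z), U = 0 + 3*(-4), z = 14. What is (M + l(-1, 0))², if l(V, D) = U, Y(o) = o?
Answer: 27556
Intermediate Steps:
U = -12 (U = 0 - 12 = -12)
l(V, D) = -12
M = 178 (M = (38 + 126) + 14 = 164 + 14 = 178)
(M + l(-1, 0))² = (178 - 12)² = 166² = 27556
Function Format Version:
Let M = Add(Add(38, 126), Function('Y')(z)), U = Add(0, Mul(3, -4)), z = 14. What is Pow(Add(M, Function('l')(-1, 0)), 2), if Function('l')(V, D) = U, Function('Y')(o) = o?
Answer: 27556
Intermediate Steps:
U = -12 (U = Add(0, -12) = -12)
Function('l')(V, D) = -12
M = 178 (M = Add(Add(38, 126), 14) = Add(164, 14) = 178)
Pow(Add(M, Function('l')(-1, 0)), 2) = Pow(Add(178, -12), 2) = Pow(166, 2) = 27556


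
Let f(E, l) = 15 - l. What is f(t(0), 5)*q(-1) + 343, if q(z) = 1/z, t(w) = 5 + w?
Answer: 333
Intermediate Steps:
f(t(0), 5)*q(-1) + 343 = (15 - 1*5)/(-1) + 343 = (15 - 5)*(-1) + 343 = 10*(-1) + 343 = -10 + 343 = 333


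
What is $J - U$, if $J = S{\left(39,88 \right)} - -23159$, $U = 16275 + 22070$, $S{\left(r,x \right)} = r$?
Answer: $-15147$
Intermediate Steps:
$U = 38345$
$J = 23198$ ($J = 39 - -23159 = 39 + 23159 = 23198$)
$J - U = 23198 - 38345 = -15147$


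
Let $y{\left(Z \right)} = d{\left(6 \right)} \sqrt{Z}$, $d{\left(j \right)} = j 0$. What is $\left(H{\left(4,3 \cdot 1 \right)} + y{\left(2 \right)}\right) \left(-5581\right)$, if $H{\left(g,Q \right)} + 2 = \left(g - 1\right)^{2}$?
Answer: $-39067$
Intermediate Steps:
$d{\left(j \right)} = 0$
$H{\left(g,Q \right)} = -2 + \left(-1 + g\right)^{2}$ ($H{\left(g,Q \right)} = -2 + \left(g - 1\right)^{2} = -2 + \left(-1 + g\right)^{2}$)
$y{\left(Z \right)} = 0$ ($y{\left(Z \right)} = 0 \sqrt{Z} = 0$)
$\left(H{\left(4,3 \cdot 1 \right)} + y{\left(2 \right)}\right) \left(-5581\right) = \left(\left(-2 + \left(-1 + 4\right)^{2}\right) + 0\right) \left(-5581\right) = \left(\left(-2 + 3^{2}\right) + 0\right) \left(-5581\right) = \left(\left(-2 + 9\right) + 0\right) \left(-5581\right) = \left(7 + 0\right) \left(-5581\right) = 7 \left(-5581\right) = -39067$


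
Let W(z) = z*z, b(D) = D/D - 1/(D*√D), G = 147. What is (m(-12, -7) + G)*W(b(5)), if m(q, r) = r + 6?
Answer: 18396/125 - 292*√5/25 ≈ 121.05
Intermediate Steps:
m(q, r) = 6 + r
b(D) = 1 - 1/D^(3/2) (b(D) = 1 - 1/(D^(3/2)) = 1 - 1/D^(3/2))
W(z) = z²
(m(-12, -7) + G)*W(b(5)) = ((6 - 7) + 147)*(1 - 1/5^(3/2))² = (-1 + 147)*(1 - √5/25)² = 146*(1 - √5/25)²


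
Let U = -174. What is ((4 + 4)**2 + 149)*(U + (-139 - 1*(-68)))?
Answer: -52185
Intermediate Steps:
((4 + 4)**2 + 149)*(U + (-139 - 1*(-68))) = ((4 + 4)**2 + 149)*(-174 + (-139 - 1*(-68))) = (8**2 + 149)*(-174 + (-139 + 68)) = (64 + 149)*(-174 - 71) = 213*(-245) = -52185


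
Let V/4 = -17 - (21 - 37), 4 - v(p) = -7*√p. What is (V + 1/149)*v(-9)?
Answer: -2380/149 - 12495*I/149 ≈ -15.973 - 83.859*I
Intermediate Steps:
v(p) = 4 + 7*√p (v(p) = 4 - (-7)*√p = 4 + 7*√p)
V = -4 (V = 4*(-17 - (21 - 37)) = 4*(-17 - 1*(-16)) = 4*(-17 + 16) = 4*(-1) = -4)
(V + 1/149)*v(-9) = (-4 + 1/149)*(4 + 7*√(-9)) = (-4 + 1/149)*(4 + 7*(3*I)) = -595*(4 + 21*I)/149 = -2380/149 - 12495*I/149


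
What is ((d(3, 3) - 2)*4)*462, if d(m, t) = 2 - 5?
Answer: -9240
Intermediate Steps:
d(m, t) = -3
((d(3, 3) - 2)*4)*462 = ((-3 - 2)*4)*462 = -5*4*462 = -20*462 = -9240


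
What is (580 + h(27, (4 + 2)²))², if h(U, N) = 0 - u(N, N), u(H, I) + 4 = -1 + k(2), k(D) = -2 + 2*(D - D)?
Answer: 344569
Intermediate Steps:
k(D) = -2 (k(D) = -2 + 2*0 = -2 + 0 = -2)
u(H, I) = -7 (u(H, I) = -4 + (-1 - 2) = -4 - 3 = -7)
h(U, N) = 7 (h(U, N) = 0 - 1*(-7) = 0 + 7 = 7)
(580 + h(27, (4 + 2)²))² = (580 + 7)² = 587² = 344569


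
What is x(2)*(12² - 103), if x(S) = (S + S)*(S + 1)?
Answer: 492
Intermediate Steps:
x(S) = 2*S*(1 + S) (x(S) = (2*S)*(1 + S) = 2*S*(1 + S))
x(2)*(12² - 103) = (2*2*(1 + 2))*(12² - 103) = (2*2*3)*(144 - 103) = 12*41 = 492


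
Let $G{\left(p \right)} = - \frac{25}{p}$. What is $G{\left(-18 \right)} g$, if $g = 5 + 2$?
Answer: $\frac{175}{18} \approx 9.7222$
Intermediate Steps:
$g = 7$
$G{\left(-18 \right)} g = - \frac{25}{-18} \cdot 7 = \left(-25\right) \left(- \frac{1}{18}\right) 7 = \frac{25}{18} \cdot 7 = \frac{175}{18}$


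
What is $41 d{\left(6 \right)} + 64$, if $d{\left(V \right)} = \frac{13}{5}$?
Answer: $\frac{853}{5} \approx 170.6$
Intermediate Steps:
$d{\left(V \right)} = \frac{13}{5}$ ($d{\left(V \right)} = 13 \cdot \frac{1}{5} = \frac{13}{5}$)
$41 d{\left(6 \right)} + 64 = 41 \cdot \frac{13}{5} + 64 = \frac{533}{5} + 64 = \frac{853}{5}$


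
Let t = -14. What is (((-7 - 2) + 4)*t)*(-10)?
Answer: -700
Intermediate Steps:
(((-7 - 2) + 4)*t)*(-10) = (((-7 - 2) + 4)*(-14))*(-10) = ((-9 + 4)*(-14))*(-10) = -5*(-14)*(-10) = 70*(-10) = -700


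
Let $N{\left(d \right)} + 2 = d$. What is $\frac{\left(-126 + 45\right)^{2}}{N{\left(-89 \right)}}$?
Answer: $- \frac{6561}{91} \approx -72.099$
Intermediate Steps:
$N{\left(d \right)} = -2 + d$
$\frac{\left(-126 + 45\right)^{2}}{N{\left(-89 \right)}} = \frac{\left(-126 + 45\right)^{2}}{-2 - 89} = \frac{\left(-81\right)^{2}}{-91} = 6561 \left(- \frac{1}{91}\right) = - \frac{6561}{91}$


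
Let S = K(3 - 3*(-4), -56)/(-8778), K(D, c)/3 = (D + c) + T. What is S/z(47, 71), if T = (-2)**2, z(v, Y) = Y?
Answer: 37/207746 ≈ 0.00017810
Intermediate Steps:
T = 4
K(D, c) = 12 + 3*D + 3*c (K(D, c) = 3*((D + c) + 4) = 3*(4 + D + c) = 12 + 3*D + 3*c)
S = 37/2926 (S = (12 + 3*(3 - 3*(-4)) + 3*(-56))/(-8778) = (12 + 3*(3 + 12) - 168)*(-1/8778) = (12 + 3*15 - 168)*(-1/8778) = (12 + 45 - 168)*(-1/8778) = -111*(-1/8778) = 37/2926 ≈ 0.012645)
S/z(47, 71) = (37/2926)/71 = (37/2926)*(1/71) = 37/207746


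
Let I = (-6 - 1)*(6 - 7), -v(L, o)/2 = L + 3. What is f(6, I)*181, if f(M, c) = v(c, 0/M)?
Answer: -3620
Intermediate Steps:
v(L, o) = -6 - 2*L (v(L, o) = -2*(L + 3) = -2*(3 + L) = -6 - 2*L)
I = 7 (I = -7*(-1) = 7)
f(M, c) = -6 - 2*c
f(6, I)*181 = (-6 - 2*7)*181 = (-6 - 14)*181 = -20*181 = -3620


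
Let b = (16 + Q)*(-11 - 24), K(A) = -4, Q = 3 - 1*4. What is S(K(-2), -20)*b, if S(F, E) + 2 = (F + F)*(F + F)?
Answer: -32550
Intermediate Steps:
Q = -1 (Q = 3 - 4 = -1)
S(F, E) = -2 + 4*F² (S(F, E) = -2 + (F + F)*(F + F) = -2 + (2*F)*(2*F) = -2 + 4*F²)
b = -525 (b = (16 - 1)*(-11 - 24) = 15*(-35) = -525)
S(K(-2), -20)*b = (-2 + 4*(-4)²)*(-525) = (-2 + 4*16)*(-525) = (-2 + 64)*(-525) = 62*(-525) = -32550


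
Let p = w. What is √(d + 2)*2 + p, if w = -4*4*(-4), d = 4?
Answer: 64 + 2*√6 ≈ 68.899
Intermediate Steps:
w = 64 (w = -16*(-4) = 64)
p = 64
√(d + 2)*2 + p = √(4 + 2)*2 + 64 = √6*2 + 64 = 2*√6 + 64 = 64 + 2*√6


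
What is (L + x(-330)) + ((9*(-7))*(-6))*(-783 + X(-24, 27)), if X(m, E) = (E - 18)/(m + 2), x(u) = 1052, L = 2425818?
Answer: 23438155/11 ≈ 2.1307e+6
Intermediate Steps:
X(m, E) = (-18 + E)/(2 + m)
(L + x(-330)) + ((9*(-7))*(-6))*(-783 + X(-24, 27)) = (2425818 + 1052) + ((9*(-7))*(-6))*(-783 + (-18 + 27)/(2 - 24)) = 2426870 + (-63*(-6))*(-783 + 9/(-22)) = 2426870 + 378*(-783 - 1/22*9) = 2426870 + 378*(-783 - 9/22) = 2426870 + 378*(-17235/22) = 2426870 - 3257415/11 = 23438155/11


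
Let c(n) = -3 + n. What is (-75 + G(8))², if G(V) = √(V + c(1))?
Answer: (75 - √6)² ≈ 5263.6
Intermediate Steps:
G(V) = √(-2 + V) (G(V) = √(V + (-3 + 1)) = √(V - 2) = √(-2 + V))
(-75 + G(8))² = (-75 + √(-2 + 8))² = (-75 + √6)²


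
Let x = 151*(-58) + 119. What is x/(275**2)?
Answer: -8639/75625 ≈ -0.11423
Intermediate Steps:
x = -8639 (x = -8758 + 119 = -8639)
x/(275**2) = -8639/(275**2) = -8639/75625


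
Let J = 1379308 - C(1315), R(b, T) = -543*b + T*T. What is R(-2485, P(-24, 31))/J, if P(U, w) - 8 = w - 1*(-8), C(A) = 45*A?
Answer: 1351564/1320133 ≈ 1.0238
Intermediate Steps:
P(U, w) = 16 + w (P(U, w) = 8 + (w - 1*(-8)) = 8 + (w + 8) = 8 + (8 + w) = 16 + w)
R(b, T) = T² - 543*b (R(b, T) = -543*b + T² = T² - 543*b)
J = 1320133 (J = 1379308 - 45*1315 = 1379308 - 1*59175 = 1379308 - 59175 = 1320133)
R(-2485, P(-24, 31))/J = ((16 + 31)² - 543*(-2485))/1320133 = (47² + 1349355)*(1/1320133) = (2209 + 1349355)*(1/1320133) = 1351564*(1/1320133) = 1351564/1320133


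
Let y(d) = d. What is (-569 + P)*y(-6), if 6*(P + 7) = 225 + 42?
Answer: 3189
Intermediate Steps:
P = 75/2 (P = -7 + (225 + 42)/6 = -7 + (1/6)*267 = -7 + 89/2 = 75/2 ≈ 37.500)
(-569 + P)*y(-6) = (-569 + 75/2)*(-6) = -1063/2*(-6) = 3189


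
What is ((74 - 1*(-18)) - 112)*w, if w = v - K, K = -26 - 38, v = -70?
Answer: 120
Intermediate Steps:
K = -64
w = -6 (w = -70 - 1*(-64) = -70 + 64 = -6)
((74 - 1*(-18)) - 112)*w = ((74 - 1*(-18)) - 112)*(-6) = ((74 + 18) - 112)*(-6) = (92 - 112)*(-6) = -20*(-6) = 120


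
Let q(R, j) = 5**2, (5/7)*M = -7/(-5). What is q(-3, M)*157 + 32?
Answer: 3957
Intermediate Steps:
M = 49/25 (M = 7*(-7/(-5))/5 = 7*(-7*(-1/5))/5 = (7/5)*(7/5) = 49/25 ≈ 1.9600)
q(R, j) = 25
q(-3, M)*157 + 32 = 25*157 + 32 = 3925 + 32 = 3957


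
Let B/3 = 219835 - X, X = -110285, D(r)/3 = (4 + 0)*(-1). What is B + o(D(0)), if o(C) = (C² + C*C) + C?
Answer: 990636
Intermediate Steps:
D(r) = -12 (D(r) = 3*((4 + 0)*(-1)) = 3*(4*(-1)) = 3*(-4) = -12)
o(C) = C + 2*C² (o(C) = (C² + C²) + C = 2*C² + C = C + 2*C²)
B = 990360 (B = 3*(219835 - 1*(-110285)) = 3*(219835 + 110285) = 3*330120 = 990360)
B + o(D(0)) = 990360 - 12*(1 + 2*(-12)) = 990360 - 12*(1 - 24) = 990360 - 12*(-23) = 990360 + 276 = 990636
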